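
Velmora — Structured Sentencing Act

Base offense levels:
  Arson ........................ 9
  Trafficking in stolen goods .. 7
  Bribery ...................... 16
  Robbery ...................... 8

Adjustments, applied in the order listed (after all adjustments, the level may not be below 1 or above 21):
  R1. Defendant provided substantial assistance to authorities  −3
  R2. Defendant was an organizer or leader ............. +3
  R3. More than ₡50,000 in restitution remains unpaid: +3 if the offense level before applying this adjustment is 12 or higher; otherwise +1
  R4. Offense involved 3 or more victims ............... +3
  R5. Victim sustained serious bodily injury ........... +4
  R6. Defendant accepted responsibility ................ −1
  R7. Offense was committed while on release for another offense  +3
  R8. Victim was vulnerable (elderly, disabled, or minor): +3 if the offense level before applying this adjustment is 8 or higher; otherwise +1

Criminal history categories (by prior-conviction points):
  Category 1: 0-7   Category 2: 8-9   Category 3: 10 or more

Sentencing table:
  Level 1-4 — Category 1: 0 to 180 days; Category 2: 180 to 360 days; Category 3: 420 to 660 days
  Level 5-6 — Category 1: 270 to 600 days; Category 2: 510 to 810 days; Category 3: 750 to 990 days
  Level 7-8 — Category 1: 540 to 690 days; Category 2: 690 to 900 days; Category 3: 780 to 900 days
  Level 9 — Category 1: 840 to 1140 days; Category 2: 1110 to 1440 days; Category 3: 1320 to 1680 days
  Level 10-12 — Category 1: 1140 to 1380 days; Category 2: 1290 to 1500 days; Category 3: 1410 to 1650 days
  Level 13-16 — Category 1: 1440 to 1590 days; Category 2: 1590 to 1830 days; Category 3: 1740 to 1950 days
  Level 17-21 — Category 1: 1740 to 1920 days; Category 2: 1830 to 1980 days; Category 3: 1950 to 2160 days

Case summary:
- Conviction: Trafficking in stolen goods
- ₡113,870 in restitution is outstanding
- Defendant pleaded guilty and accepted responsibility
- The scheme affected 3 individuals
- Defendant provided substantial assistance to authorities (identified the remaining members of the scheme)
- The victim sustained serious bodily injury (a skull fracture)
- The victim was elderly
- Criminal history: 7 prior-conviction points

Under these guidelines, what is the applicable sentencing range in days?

1440-1590 days

Base offense level for trafficking in stolen goods: 7.
R1 applies: 7 − 3 = 4.
R2 does not apply.
R3 applies (level before this adjustment is 4 < 12, so +1): 4 + 1 = 5.
R4 applies: 5 + 3 = 8.
R5 applies: 8 + 4 = 12.
R6 applies: 12 − 1 = 11.
R8 applies (level before this adjustment is 11 ≥ 8, so +3): 11 + 3 = 14.
Final offense level: 14.
Criminal history: 7 prior points → Category 1 (0-7).
Level 14 falls in the 13-16 band.
Grid: Level 13-16 × Category 1 = 1440-1590 days.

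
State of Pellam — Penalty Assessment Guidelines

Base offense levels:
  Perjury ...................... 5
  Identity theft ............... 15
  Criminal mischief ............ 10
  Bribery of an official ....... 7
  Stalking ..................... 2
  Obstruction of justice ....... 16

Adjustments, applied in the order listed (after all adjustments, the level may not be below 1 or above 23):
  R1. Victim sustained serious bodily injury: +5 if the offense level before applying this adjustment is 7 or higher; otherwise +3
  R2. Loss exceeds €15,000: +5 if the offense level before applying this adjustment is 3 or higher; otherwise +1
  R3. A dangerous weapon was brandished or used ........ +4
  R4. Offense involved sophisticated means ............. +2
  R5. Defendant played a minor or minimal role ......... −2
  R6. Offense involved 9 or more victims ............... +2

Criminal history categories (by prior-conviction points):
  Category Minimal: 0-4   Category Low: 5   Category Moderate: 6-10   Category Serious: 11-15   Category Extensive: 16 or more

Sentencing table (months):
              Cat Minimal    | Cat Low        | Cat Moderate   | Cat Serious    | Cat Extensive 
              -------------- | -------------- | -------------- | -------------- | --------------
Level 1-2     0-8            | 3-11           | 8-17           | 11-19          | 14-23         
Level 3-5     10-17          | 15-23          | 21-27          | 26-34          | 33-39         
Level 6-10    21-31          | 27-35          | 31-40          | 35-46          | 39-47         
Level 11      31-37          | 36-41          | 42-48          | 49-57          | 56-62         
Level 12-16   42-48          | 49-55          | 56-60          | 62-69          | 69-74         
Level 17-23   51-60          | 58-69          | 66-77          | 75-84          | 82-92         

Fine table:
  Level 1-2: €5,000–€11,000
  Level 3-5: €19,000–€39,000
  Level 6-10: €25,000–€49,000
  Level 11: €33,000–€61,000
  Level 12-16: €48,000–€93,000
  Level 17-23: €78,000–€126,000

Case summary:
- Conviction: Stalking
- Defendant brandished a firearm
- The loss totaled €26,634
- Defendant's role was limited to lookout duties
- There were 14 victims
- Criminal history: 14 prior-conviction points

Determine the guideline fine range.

€25,000–€49,000

Base offense level for stalking: 2.
R2 applies (level before this adjustment is 2 < 3, so +1): 2 + 1 = 3.
R3 applies: 3 + 4 = 7.
R4 does not apply.
R5 applies: 7 − 2 = 5.
R6 applies: 5 + 2 = 7.
Final offense level: 7.
Level 7 falls in the 6-10 band.
Fine table: Level 6-10 → €25,000–€49,000.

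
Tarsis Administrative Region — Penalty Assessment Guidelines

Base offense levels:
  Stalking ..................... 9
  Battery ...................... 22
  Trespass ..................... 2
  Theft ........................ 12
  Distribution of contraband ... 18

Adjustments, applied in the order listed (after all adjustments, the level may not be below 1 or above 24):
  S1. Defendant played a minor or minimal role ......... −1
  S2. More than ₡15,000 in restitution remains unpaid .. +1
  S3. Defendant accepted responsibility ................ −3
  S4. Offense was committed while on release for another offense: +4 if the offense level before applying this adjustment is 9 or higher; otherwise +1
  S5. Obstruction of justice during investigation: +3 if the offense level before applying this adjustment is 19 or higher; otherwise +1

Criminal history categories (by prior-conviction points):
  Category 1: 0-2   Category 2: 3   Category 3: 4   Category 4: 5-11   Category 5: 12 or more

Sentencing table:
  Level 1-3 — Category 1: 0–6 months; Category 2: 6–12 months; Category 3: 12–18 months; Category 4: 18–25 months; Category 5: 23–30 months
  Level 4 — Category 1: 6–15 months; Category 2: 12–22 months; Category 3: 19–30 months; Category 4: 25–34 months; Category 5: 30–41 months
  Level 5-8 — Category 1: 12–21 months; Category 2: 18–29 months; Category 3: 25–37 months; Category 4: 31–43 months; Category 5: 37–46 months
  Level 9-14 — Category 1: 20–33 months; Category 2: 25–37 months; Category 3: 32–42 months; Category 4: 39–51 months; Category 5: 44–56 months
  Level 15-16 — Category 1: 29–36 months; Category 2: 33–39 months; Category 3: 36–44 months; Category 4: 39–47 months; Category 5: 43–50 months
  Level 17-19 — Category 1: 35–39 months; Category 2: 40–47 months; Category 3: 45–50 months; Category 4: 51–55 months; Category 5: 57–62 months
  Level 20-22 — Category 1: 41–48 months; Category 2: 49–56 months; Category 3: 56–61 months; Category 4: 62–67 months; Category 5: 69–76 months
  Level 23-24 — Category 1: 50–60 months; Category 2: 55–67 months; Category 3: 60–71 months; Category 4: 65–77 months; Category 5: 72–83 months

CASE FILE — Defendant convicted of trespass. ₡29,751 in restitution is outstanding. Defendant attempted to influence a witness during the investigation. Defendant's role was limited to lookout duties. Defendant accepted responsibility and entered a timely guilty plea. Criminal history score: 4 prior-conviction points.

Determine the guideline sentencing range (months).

12-18 months

Base offense level for trespass: 2.
S1 applies: 2 − 1 = 1.
S2 applies: 1 + 1 = 2.
S3 applies: 2 − 3 = -1.
S4 does not apply.
S5 applies (level before this adjustment is -1 < 19, so +1): -1 + 1 = 0.
Level 0 is below the minimum of 1; floored at 1.
Final offense level: 1.
Criminal history: 4 prior points → Category 3 (4).
Level 1 falls in the 1-3 band.
Grid: Level 1-3 × Category 3 = 12-18 months.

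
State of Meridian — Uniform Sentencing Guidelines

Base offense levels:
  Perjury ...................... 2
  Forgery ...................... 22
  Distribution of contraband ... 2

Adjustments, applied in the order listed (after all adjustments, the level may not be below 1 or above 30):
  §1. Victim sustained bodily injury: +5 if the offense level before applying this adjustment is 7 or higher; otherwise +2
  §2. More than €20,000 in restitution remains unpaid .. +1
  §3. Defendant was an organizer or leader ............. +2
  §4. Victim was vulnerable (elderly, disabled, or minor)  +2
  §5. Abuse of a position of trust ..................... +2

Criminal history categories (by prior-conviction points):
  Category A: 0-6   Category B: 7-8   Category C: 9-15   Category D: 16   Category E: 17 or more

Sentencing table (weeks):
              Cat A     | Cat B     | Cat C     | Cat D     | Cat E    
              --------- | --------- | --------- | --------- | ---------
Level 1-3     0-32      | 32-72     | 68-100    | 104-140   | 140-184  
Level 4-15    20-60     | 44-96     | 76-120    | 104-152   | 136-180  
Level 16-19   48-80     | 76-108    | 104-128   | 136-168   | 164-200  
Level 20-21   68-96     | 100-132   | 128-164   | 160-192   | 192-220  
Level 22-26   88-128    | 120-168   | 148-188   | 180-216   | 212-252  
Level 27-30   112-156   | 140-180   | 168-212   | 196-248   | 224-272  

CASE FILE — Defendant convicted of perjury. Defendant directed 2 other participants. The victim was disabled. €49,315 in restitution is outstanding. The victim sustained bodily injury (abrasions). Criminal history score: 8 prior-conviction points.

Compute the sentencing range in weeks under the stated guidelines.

Base offense level for perjury: 2.
§1 applies (level before this adjustment is 2 < 7, so +2): 2 + 2 = 4.
§2 applies: 4 + 1 = 5.
§3 applies: 5 + 2 = 7.
§4 applies: 7 + 2 = 9.
Final offense level: 9.
Criminal history: 8 prior points → Category B (7-8).
Level 9 falls in the 4-15 band.
Grid: Level 4-15 × Category B = 44-96 weeks.

44-96 weeks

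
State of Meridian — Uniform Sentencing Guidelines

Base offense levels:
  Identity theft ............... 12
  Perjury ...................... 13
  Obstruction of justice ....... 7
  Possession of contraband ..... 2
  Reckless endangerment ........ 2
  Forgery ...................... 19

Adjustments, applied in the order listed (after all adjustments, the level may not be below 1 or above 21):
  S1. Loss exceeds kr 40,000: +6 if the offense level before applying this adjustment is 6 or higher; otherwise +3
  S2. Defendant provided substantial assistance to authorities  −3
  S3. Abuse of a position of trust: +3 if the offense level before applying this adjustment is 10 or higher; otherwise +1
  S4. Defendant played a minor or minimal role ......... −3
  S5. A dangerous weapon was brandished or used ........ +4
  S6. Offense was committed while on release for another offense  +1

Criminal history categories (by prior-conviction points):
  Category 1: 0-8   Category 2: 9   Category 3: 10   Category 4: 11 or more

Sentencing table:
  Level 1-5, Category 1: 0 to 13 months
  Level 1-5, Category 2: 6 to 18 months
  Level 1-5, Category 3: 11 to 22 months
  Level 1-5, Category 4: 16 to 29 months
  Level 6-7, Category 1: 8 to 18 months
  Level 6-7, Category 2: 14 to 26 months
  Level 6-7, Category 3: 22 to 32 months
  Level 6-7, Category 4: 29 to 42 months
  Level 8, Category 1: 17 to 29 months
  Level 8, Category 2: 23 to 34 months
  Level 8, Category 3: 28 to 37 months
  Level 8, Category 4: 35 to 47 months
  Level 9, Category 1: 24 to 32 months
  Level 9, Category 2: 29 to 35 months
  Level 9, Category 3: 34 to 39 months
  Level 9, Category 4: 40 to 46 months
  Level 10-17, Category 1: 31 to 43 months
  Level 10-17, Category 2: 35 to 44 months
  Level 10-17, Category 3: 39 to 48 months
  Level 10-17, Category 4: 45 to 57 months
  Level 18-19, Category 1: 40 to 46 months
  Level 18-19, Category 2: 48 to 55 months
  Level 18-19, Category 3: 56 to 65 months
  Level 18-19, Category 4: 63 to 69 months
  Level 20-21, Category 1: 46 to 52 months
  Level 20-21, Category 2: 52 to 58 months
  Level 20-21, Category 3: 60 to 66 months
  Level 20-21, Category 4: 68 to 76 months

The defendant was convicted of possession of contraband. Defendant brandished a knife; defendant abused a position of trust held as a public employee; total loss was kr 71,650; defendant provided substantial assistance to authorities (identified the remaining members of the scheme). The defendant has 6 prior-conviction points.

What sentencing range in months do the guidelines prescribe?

Base offense level for possession of contraband: 2.
S1 applies (level before this adjustment is 2 < 6, so +3): 2 + 3 = 5.
S2 applies: 5 − 3 = 2.
S3 applies (level before this adjustment is 2 < 10, so +1): 2 + 1 = 3.
S5 applies: 3 + 4 = 7.
Final offense level: 7.
Criminal history: 6 prior points → Category 1 (0-8).
Level 7 falls in the 6-7 band.
Grid: Level 6-7 × Category 1 = 8-18 months.

8-18 months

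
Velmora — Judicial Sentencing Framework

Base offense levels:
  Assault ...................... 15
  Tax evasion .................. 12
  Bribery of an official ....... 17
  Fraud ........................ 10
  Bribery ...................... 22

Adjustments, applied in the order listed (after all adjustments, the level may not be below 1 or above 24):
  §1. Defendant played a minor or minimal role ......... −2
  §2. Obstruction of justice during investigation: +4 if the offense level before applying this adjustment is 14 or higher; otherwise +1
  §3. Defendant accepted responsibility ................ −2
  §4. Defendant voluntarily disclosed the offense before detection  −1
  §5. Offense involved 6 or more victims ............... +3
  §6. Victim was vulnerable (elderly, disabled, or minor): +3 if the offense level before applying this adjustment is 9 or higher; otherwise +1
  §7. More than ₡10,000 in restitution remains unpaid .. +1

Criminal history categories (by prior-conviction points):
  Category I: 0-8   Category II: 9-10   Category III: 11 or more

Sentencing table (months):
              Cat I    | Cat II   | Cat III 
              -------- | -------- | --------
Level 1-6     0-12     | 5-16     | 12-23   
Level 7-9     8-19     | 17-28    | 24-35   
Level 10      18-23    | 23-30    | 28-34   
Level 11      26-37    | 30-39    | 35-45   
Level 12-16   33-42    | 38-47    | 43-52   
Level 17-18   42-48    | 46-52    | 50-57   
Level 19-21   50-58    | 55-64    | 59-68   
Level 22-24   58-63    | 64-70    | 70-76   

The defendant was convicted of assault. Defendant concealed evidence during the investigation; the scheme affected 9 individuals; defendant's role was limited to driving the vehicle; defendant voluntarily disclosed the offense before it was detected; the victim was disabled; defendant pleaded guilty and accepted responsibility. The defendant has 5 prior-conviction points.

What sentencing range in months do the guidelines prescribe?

Base offense level for assault: 15.
§1 applies: 15 − 2 = 13.
§2 applies (level before this adjustment is 13 < 14, so +1): 13 + 1 = 14.
§3 applies: 14 − 2 = 12.
§4 applies: 12 − 1 = 11.
§5 applies: 11 + 3 = 14.
§6 applies (level before this adjustment is 14 ≥ 9, so +3): 14 + 3 = 17.
Final offense level: 17.
Criminal history: 5 prior points → Category I (0-8).
Level 17 falls in the 17-18 band.
Grid: Level 17-18 × Category I = 42-48 months.

42-48 months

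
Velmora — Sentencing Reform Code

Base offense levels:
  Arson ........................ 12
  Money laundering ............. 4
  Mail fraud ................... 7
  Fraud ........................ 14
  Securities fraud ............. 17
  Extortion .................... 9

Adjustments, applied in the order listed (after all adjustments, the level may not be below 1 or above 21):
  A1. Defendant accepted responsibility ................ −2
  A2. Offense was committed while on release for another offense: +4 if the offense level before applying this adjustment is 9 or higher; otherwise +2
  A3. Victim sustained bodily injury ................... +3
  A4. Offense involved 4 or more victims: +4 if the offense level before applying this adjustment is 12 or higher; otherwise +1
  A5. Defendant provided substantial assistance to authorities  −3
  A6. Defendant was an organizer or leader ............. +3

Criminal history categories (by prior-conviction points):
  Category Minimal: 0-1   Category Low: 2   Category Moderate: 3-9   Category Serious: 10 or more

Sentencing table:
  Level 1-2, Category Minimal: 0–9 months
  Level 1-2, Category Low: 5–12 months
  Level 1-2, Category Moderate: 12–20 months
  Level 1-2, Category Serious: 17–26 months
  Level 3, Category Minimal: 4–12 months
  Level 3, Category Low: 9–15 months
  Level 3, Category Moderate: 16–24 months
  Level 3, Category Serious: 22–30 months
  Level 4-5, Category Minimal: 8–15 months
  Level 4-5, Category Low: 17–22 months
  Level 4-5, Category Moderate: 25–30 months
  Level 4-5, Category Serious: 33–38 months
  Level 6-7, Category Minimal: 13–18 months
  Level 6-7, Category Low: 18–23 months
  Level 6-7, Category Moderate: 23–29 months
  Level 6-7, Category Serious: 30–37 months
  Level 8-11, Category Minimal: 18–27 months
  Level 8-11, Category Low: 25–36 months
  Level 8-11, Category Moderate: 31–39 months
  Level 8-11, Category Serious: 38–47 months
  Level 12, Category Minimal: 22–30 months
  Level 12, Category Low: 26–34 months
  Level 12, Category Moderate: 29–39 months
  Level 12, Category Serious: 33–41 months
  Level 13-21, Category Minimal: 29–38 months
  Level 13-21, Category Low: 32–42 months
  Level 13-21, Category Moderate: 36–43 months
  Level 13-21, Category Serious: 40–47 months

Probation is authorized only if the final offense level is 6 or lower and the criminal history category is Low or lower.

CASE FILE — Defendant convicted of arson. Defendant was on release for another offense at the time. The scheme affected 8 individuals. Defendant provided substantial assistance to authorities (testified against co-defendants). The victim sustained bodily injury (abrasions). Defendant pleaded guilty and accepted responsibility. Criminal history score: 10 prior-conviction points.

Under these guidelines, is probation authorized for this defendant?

No

Base offense level for arson: 12.
A1 applies: 12 − 2 = 10.
A2 applies (level before this adjustment is 10 ≥ 9, so +4): 10 + 4 = 14.
A3 applies: 14 + 3 = 17.
A4 applies (level before this adjustment is 17 ≥ 12, so +4): 17 + 4 = 21.
A5 applies: 21 − 3 = 18.
Final offense level: 18.
Criminal history: 10 prior points → Category Serious (10+).
Level 18 falls in the 13-21 band.
Grid: Level 13-21 × Category Serious = 40-47 months.
Probation check: level 18 > 6 and category Serious > Low → not eligible.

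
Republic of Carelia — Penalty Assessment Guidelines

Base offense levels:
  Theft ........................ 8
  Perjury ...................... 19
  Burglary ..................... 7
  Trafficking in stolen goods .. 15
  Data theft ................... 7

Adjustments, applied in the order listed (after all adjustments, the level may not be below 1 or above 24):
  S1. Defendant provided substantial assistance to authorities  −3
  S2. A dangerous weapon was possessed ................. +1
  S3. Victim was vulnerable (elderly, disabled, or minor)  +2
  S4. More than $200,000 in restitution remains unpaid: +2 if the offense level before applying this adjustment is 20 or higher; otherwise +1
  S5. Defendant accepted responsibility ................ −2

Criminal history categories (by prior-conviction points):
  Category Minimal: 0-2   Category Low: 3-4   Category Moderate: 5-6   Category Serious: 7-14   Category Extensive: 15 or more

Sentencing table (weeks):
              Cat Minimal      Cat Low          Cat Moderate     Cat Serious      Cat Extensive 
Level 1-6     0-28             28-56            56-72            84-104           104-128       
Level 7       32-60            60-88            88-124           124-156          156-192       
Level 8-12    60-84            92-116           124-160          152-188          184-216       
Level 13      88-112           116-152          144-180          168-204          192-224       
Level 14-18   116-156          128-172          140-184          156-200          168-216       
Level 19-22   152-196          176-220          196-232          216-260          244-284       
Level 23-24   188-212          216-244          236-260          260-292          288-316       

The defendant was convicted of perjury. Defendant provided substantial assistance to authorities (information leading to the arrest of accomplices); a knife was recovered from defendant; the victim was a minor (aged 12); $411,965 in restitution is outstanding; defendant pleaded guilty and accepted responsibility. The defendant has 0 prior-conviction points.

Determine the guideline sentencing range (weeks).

Base offense level for perjury: 19.
S1 applies: 19 − 3 = 16.
S2 applies: 16 + 1 = 17.
S3 applies: 17 + 2 = 19.
S4 applies (level before this adjustment is 19 < 20, so +1): 19 + 1 = 20.
S5 applies: 20 − 2 = 18.
Final offense level: 18.
Criminal history: 0 prior points → Category Minimal (0-2).
Level 18 falls in the 14-18 band.
Grid: Level 14-18 × Category Minimal = 116-156 weeks.

116-156 weeks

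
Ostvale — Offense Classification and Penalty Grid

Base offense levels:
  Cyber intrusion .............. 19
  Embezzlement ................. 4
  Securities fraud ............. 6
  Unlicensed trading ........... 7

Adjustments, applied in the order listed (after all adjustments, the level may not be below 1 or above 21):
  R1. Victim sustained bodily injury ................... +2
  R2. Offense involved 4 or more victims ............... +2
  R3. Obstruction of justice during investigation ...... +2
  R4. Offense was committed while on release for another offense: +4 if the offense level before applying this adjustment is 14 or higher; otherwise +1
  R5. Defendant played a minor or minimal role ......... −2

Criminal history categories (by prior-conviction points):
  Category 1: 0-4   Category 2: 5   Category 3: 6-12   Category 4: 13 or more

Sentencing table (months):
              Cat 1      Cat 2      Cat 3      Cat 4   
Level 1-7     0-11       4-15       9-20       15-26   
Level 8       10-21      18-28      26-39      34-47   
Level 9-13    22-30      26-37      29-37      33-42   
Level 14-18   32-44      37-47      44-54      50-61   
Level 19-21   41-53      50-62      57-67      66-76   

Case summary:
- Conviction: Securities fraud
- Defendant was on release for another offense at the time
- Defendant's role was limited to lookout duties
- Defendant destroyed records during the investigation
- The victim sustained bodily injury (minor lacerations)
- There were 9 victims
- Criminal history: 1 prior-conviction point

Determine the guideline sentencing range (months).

Base offense level for securities fraud: 6.
R1 applies: 6 + 2 = 8.
R2 applies: 8 + 2 = 10.
R3 applies: 10 + 2 = 12.
R4 applies (level before this adjustment is 12 < 14, so +1): 12 + 1 = 13.
R5 applies: 13 − 2 = 11.
Final offense level: 11.
Criminal history: 1 prior point → Category 1 (0-4).
Level 11 falls in the 9-13 band.
Grid: Level 9-13 × Category 1 = 22-30 months.

22-30 months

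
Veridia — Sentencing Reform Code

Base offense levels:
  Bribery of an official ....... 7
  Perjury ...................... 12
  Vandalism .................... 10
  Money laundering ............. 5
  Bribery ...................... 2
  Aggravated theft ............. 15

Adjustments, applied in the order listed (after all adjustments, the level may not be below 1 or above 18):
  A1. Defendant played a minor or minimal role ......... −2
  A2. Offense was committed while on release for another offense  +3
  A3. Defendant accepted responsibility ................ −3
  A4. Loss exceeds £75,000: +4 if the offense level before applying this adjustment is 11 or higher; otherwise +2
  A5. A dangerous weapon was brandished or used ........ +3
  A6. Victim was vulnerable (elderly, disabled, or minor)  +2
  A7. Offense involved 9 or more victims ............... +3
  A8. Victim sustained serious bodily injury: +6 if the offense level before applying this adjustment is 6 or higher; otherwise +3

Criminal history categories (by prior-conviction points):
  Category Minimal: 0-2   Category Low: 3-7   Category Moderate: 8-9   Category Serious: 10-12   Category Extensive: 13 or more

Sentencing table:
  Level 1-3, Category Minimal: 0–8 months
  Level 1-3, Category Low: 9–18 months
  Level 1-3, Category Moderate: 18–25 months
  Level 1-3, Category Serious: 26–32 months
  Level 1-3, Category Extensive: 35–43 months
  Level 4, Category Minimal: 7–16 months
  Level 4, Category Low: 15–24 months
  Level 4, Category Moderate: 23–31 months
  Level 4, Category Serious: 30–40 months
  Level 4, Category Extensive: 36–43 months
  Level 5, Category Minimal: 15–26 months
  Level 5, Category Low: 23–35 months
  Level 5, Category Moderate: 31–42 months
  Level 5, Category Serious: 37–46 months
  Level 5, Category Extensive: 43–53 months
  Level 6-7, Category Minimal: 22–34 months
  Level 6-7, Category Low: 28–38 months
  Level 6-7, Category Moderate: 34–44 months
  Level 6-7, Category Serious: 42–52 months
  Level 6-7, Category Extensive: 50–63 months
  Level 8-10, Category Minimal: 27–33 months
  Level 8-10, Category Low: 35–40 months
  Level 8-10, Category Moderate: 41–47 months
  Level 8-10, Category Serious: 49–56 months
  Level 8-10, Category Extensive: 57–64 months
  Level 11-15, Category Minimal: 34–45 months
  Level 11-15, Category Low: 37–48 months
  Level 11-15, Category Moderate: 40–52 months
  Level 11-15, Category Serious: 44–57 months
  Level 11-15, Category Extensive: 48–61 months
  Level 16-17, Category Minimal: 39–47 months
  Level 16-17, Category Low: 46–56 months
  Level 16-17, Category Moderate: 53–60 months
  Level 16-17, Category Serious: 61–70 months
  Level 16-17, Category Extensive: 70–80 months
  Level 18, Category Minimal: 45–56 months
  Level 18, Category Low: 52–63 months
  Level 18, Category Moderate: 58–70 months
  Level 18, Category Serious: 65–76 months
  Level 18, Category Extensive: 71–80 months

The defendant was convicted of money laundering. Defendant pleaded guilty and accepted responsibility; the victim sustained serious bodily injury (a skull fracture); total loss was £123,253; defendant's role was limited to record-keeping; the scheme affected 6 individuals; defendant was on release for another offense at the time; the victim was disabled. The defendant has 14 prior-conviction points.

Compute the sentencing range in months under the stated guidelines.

48-61 months

Base offense level for money laundering: 5.
A1 applies: 5 − 2 = 3.
A2 applies: 3 + 3 = 6.
A3 applies: 6 − 3 = 3.
A4 applies (level before this adjustment is 3 < 11, so +2): 3 + 2 = 5.
A6 applies: 5 + 2 = 7.
A8 applies (level before this adjustment is 7 ≥ 6, so +6): 7 + 6 = 13.
Final offense level: 13.
Criminal history: 14 prior points → Category Extensive (13+).
Level 13 falls in the 11-15 band.
Grid: Level 11-15 × Category Extensive = 48-61 months.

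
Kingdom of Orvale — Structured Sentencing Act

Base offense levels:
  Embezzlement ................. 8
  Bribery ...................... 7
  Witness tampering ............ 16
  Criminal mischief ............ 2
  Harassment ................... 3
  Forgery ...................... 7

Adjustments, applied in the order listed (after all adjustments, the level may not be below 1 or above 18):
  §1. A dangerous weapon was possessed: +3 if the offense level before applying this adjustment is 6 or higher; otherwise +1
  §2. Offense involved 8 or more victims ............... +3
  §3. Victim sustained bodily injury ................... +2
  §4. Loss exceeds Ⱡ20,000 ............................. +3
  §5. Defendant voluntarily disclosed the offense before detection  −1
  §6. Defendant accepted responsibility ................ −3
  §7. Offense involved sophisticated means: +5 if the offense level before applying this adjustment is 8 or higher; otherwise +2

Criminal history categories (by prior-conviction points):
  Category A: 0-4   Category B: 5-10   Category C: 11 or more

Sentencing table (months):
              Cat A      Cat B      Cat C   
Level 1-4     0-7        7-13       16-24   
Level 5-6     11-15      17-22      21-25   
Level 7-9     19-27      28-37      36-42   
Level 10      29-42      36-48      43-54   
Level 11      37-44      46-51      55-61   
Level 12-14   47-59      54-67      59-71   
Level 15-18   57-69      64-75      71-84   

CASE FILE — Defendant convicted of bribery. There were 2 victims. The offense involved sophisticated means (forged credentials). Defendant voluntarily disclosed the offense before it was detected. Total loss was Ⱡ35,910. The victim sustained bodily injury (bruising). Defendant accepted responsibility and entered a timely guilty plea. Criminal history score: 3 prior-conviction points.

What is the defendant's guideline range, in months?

Base offense level for bribery: 7.
§1 does not apply.
§2 does not apply.
§3 applies: 7 + 2 = 9.
§4 applies: 9 + 3 = 12.
§5 applies: 12 − 1 = 11.
§6 applies: 11 − 3 = 8.
§7 applies (level before this adjustment is 8 ≥ 8, so +5): 8 + 5 = 13.
Final offense level: 13.
Criminal history: 3 prior points → Category A (0-4).
Level 13 falls in the 12-14 band.
Grid: Level 12-14 × Category A = 47-59 months.

47-59 months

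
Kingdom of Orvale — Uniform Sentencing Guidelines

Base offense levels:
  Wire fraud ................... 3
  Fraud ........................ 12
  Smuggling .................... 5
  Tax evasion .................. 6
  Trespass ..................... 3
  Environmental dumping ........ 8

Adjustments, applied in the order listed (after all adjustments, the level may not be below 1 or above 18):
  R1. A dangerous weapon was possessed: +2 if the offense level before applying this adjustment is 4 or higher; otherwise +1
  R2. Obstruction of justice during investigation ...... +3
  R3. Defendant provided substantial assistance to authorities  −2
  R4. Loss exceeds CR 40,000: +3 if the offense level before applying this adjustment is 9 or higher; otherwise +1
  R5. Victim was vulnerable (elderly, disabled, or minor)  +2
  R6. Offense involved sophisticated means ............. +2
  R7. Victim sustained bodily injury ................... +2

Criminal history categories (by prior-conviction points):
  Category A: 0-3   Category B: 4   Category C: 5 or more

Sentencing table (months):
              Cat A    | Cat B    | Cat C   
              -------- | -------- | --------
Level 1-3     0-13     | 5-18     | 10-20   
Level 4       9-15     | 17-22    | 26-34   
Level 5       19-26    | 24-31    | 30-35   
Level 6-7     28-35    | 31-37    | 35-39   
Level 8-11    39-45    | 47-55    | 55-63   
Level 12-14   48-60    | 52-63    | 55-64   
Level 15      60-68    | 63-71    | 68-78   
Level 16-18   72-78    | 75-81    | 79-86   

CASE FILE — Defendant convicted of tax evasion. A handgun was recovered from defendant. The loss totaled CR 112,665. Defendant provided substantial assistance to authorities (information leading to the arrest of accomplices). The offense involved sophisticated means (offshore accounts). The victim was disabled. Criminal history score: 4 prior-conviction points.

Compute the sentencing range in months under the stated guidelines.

Base offense level for tax evasion: 6.
R1 applies (level before this adjustment is 6 ≥ 4, so +2): 6 + 2 = 8.
R3 applies: 8 − 2 = 6.
R4 applies (level before this adjustment is 6 < 9, so +1): 6 + 1 = 7.
R5 applies: 7 + 2 = 9.
R6 applies: 9 + 2 = 11.
Final offense level: 11.
Criminal history: 4 prior points → Category B (4).
Level 11 falls in the 8-11 band.
Grid: Level 8-11 × Category B = 47-55 months.

47-55 months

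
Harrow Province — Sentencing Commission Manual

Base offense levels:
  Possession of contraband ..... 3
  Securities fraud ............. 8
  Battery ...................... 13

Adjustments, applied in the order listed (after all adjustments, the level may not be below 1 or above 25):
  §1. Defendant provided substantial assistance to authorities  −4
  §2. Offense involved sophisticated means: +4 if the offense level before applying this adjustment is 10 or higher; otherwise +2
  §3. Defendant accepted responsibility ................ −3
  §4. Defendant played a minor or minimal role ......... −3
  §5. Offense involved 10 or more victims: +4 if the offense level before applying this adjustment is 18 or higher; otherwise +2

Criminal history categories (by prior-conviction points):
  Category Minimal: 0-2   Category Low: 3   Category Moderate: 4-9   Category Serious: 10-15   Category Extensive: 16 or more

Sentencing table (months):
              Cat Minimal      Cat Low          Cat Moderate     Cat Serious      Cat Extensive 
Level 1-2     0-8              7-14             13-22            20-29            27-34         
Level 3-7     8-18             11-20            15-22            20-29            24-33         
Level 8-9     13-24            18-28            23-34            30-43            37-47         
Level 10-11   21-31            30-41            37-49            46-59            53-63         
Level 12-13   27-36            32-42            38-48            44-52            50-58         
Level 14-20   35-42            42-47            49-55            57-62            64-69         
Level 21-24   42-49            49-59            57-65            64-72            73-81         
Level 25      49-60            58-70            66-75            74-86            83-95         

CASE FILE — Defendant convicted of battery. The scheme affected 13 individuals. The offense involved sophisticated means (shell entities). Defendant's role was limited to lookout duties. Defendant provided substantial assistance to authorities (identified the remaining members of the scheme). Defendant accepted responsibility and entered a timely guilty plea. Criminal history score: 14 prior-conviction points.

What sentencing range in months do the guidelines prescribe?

20-29 months

Base offense level for battery: 13.
§1 applies: 13 − 4 = 9.
§2 applies (level before this adjustment is 9 < 10, so +2): 9 + 2 = 11.
§3 applies: 11 − 3 = 8.
§4 applies: 8 − 3 = 5.
§5 applies (level before this adjustment is 5 < 18, so +2): 5 + 2 = 7.
Final offense level: 7.
Criminal history: 14 prior points → Category Serious (10-15).
Level 7 falls in the 3-7 band.
Grid: Level 3-7 × Category Serious = 20-29 months.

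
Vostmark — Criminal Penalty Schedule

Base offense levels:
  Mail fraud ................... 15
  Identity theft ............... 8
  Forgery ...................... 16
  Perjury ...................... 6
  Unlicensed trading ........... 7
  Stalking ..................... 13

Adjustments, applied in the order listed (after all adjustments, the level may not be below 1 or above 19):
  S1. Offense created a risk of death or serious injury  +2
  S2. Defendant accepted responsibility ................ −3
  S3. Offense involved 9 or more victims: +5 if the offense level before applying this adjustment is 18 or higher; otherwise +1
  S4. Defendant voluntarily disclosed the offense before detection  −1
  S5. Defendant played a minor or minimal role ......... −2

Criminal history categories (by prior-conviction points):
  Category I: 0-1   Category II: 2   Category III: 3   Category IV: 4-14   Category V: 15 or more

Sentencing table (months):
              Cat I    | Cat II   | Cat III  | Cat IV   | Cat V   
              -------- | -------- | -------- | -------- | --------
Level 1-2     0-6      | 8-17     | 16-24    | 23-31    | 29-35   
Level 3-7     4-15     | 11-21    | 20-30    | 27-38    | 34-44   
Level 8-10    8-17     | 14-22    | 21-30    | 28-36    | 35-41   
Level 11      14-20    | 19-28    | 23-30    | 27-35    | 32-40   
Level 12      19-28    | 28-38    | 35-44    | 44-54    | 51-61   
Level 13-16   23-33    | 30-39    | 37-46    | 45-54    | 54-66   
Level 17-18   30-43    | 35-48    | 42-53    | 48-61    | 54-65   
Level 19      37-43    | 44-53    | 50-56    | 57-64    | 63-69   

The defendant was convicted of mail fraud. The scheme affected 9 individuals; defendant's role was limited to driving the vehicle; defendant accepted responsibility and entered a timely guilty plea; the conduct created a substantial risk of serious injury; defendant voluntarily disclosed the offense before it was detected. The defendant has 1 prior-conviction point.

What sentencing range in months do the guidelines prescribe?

19-28 months

Base offense level for mail fraud: 15.
S1 applies: 15 + 2 = 17.
S2 applies: 17 − 3 = 14.
S3 applies (level before this adjustment is 14 < 18, so +1): 14 + 1 = 15.
S4 applies: 15 − 1 = 14.
S5 applies: 14 − 2 = 12.
Final offense level: 12.
Criminal history: 1 prior point → Category I (0-1).
Level 12 falls in the 12 band.
Grid: Level 12 × Category I = 19-28 months.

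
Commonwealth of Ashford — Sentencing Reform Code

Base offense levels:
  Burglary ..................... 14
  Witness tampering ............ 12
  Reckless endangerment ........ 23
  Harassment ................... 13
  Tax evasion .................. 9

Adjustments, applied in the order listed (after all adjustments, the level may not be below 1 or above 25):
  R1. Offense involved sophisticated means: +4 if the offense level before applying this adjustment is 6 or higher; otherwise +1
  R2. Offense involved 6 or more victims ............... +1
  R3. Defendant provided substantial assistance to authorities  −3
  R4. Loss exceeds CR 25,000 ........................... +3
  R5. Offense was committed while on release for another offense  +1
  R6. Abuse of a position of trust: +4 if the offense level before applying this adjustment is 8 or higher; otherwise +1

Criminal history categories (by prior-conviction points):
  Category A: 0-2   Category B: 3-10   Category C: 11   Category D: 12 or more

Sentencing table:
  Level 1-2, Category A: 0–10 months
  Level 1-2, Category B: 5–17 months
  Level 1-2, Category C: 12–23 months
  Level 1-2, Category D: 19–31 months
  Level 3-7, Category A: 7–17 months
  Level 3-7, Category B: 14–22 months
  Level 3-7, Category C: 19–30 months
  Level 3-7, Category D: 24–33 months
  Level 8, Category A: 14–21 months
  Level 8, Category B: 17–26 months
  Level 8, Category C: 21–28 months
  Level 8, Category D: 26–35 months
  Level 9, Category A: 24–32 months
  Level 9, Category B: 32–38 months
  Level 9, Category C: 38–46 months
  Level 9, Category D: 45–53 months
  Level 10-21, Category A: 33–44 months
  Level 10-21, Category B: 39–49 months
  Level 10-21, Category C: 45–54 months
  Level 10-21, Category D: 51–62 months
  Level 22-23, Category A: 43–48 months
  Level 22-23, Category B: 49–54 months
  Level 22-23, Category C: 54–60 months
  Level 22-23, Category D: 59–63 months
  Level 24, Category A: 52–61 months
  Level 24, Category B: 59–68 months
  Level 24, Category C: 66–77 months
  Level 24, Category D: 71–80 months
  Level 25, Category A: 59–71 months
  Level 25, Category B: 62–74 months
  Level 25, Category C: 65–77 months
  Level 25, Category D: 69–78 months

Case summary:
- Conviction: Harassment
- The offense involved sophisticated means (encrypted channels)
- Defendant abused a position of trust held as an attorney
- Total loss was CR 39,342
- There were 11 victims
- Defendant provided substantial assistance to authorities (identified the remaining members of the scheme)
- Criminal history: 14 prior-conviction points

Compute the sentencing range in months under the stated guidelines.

59-63 months

Base offense level for harassment: 13.
R1 applies (level before this adjustment is 13 ≥ 6, so +4): 13 + 4 = 17.
R2 applies: 17 + 1 = 18.
R3 applies: 18 − 3 = 15.
R4 applies: 15 + 3 = 18.
R6 applies (level before this adjustment is 18 ≥ 8, so +4): 18 + 4 = 22.
Final offense level: 22.
Criminal history: 14 prior points → Category D (12+).
Level 22 falls in the 22-23 band.
Grid: Level 22-23 × Category D = 59-63 months.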